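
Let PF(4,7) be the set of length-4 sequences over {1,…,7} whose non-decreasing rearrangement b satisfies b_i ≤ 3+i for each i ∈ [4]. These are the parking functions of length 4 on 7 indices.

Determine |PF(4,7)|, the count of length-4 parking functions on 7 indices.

2048

Count = (7+1−4)·(7+1)^{4−1} = 4·512 = 2048 (Pollak)
Example (5,1,1,1) → sorted (1,1,1,5): b_i ≤ 3+i ∀i, a PF.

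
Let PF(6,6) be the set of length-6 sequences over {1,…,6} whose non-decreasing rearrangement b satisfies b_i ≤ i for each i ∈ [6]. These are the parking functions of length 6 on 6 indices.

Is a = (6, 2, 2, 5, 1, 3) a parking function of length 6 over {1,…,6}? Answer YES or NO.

YES

Rearranged: b = (1, 2, 2, 3, 5, 6).
  b_1=1 ≤ 1
  b_2=2 ≤ 2
  b_3=2 ≤ 3
  b_4=3 ≤ 4
  b_5=5 ≤ 5
  b_6=6 ≤ 6
All bounds hold ⇒ YES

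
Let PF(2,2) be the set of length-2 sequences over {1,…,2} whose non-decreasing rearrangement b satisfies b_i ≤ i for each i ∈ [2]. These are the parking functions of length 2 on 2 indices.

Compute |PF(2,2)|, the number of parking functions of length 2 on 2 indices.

|PF(2,2)| = (2+1−2)·(2+1)^{2−1} = 1·3 = 3 (Pollak)
Check (1,1) → sorted (1,1): b_i ≤ i ∀i, a PF.

3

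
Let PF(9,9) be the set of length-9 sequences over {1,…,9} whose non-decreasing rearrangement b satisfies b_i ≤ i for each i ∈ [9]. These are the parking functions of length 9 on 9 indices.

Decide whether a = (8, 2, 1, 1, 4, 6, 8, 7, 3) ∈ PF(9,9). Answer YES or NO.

YES

Rearranged: b = (1, 1, 2, 3, 4, 6, 7, 8, 8).
  b_1=1 ≤ 1
  b_2=1 ≤ 2
  b_3=2 ≤ 3
  b_4=3 ≤ 4
  b_5=4 ≤ 5
  b_6=6 ≤ 6
  b_7=7 ≤ 7
  b_8=8 ≤ 8
  b_9=8 ≤ 9
All bounds hold ⇒ YES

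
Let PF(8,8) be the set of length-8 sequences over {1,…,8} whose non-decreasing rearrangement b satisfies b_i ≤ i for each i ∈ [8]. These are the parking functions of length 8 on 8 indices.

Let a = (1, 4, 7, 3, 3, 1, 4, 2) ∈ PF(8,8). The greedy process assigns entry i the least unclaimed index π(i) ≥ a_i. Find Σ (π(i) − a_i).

11

Σπ(i) = 1+…+8 = 36; Σa = 1+4+7+3+3+1+4+2 = 25; disp = 36−25 = 11.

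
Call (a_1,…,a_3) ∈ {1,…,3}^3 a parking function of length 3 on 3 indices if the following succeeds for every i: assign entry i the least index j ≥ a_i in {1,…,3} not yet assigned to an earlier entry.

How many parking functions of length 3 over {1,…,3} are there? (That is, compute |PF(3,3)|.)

Count = 1·4^2 = 1·16 = 16 (Pollak)
One tuple (2,2,1) → sorted (1,2,2): b_i ≤ i ∀i, a PF.

16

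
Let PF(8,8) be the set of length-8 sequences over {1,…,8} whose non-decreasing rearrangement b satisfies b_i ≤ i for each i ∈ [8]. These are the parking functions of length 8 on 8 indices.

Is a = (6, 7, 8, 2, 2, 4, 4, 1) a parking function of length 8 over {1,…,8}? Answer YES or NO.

YES

Rearranged: b = (1, 2, 2, 4, 4, 6, 7, 8).
  b_1=1 ≤ 1
  b_2=2 ≤ 2
  b_3=2 ≤ 3
  b_4=4 ≤ 4
  b_5=4 ≤ 5
  b_6=6 ≤ 6
  b_7=7 ≤ 7
  b_8=8 ≤ 8
All bounds hold ⇒ YES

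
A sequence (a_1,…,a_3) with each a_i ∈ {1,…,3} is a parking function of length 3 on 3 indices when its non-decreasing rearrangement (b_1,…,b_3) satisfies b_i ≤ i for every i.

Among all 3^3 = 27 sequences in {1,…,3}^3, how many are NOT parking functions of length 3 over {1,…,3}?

|PF(3,3)| = (3+1−3)·(3+1)^{3−1} = 1·16 = 16 (Konheim–Weiss)
Check (3,3,3) → sorted (3,3,3): b_1=3>1, not a PF.
3^3 − 16 = 27 − 16 = 11

11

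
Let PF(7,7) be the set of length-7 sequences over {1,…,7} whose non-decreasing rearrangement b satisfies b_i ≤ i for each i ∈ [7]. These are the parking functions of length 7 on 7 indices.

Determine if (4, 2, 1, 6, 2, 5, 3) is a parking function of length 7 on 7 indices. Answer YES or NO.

YES

Rearranged: b = (1, 2, 2, 3, 4, 5, 6).
  b_1=1 ≤ 1
  b_2=2 ≤ 2
  b_3=2 ≤ 3
  b_4=3 ≤ 4
  b_5=4 ≤ 5
  b_6=5 ≤ 6
  b_7=6 ≤ 7
All bounds hold ⇒ YES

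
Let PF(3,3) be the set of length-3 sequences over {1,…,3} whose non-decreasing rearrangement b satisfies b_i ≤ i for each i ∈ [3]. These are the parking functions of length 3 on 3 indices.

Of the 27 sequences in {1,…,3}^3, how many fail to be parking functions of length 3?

Count = (3−3+1)·(3+1)^(3−1) = 1 · 16 = 16
Example (3,2,3) → sorted (2,3,3): b_1=2>1, not a PF.
So 27 − 16 = 11 fail.

11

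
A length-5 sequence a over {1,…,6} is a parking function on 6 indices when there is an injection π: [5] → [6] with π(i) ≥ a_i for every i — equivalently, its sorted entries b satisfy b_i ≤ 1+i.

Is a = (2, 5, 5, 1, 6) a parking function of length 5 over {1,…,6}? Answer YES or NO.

NO

Rearranged: b = (1, 2, 5, 5, 6).
  b_1=1 ≤ 2
  b_2=2 ≤ 3
  b_3=5 > 4
  fails at i=3 ⇒ NO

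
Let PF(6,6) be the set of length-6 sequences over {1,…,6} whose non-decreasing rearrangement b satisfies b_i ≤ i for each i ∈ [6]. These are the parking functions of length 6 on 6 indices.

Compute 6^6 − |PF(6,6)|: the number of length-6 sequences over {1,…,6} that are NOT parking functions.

29849

|PF| = 1·7^5 = 1 · 16807 = 16807
Check (6,5,4,6,5,6) → sorted (4,5,5,6,6,6): b_1=4>1, not a PF.
Total 46656; non-PF = 46656−16807 = 29849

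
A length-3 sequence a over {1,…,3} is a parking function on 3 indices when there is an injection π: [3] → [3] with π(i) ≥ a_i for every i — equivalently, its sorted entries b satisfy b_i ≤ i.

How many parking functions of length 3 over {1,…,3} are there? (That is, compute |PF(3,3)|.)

16

|PF| = 1·4^2 = 1·16 = 16 (Pollak)
Check (2,1,1) → sorted (1,1,2): b_i ≤ i ∀i, a PF.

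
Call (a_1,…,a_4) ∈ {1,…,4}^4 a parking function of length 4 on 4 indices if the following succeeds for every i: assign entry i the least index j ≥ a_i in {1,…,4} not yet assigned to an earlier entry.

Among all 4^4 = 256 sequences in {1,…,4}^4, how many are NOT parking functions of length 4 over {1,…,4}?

|PF(4,4)| = (5−4)·5^(4−1) = 1×125 = 125 (Pollak)
Example (4,4,1,4) → sorted (1,4,4,4): b_2=4>2, not a PF.
Total 256; non-PF = 256−125 = 131

131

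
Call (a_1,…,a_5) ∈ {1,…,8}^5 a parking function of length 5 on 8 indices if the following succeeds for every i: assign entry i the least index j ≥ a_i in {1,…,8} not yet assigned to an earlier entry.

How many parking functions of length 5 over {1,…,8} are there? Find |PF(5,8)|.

|PF(5,8)| = (8−5+1)·(8+1)^(5−1) = 4·6561 = 26244 (Pollak)
Check (7,2,1,2,7) → sorted (1,2,2,7,7): b_i ≤ 3+i ∀i, a PF.

26244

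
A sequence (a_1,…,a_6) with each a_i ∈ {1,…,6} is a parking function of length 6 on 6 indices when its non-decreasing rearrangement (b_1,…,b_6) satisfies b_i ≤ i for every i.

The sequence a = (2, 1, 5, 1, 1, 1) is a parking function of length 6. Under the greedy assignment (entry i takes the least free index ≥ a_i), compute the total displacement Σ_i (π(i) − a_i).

Σπ = 21 ({1..6} each once); Σa = 2+1+5+1+1+1 = 11; disp = 21−11 = 10.

10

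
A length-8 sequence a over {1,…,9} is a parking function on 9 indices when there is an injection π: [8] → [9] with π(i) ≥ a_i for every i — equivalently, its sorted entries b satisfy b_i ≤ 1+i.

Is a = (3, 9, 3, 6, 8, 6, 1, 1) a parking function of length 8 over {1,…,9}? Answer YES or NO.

Sorted: b = (1, 1, 3, 3, 6, 6, 8, 9).
  b_1=1 ≤ 2
  b_2=1 ≤ 3
  b_3=3 ≤ 4
  b_4=3 ≤ 5
  b_5=6 ≤ 6
  b_6=6 ≤ 7
  b_7=8 ≤ 8
  b_8=9 ≤ 9
All bounds hold ⇒ YES

YES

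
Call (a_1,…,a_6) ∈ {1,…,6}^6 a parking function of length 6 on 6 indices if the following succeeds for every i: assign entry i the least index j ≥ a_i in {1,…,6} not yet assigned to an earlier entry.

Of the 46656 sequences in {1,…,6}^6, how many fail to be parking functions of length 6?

Count = (6+1−6)·(6+1)^{6−1} = 1×16807 = 16807 [KW]
E.g. (6,5,6,5,6,2) → sorted (2,5,5,6,6,6): b_1=2>1, not a PF.
So 46656 − 16807 = 29849 fail.

29849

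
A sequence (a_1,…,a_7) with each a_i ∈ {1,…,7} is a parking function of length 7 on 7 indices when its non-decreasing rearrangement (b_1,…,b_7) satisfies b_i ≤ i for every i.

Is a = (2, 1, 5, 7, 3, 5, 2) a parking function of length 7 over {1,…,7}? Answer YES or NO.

Sorted: b = (1, 2, 2, 3, 5, 5, 7).
  b_1=1 ≤ 1
  b_2=2 ≤ 2
  b_3=2 ≤ 3
  b_4=3 ≤ 4
  b_5=5 ≤ 5
  b_6=5 ≤ 6
  b_7=7 ≤ 7
All bounds hold ⇒ YES

YES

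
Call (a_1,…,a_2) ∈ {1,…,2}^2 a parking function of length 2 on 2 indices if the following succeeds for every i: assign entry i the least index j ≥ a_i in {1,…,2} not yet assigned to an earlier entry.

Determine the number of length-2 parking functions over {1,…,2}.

Count = (2+1−2)·(2+1)^{2−1} = 1 · 3 = 3 (Pollak)
One tuple (2,1) → sorted (1,2): b_i ≤ i ∀i, a PF.

3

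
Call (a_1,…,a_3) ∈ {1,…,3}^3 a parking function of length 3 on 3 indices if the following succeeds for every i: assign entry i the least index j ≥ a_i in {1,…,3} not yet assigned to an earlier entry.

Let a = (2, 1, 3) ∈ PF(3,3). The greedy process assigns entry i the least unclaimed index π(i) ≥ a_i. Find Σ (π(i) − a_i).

0

Σπ(i) = 1+…+3 = 6; Σa = 2+1+3 = 6; disp = 6−6 = 0.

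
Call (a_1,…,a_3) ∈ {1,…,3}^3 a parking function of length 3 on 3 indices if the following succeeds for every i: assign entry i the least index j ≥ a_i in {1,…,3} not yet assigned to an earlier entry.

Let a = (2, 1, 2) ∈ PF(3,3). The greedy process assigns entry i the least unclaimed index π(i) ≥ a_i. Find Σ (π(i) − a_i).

1

Σπ = 6 ({1..3} each once); Σa = 2+1+2 = 5; disp = 6−5 = 1.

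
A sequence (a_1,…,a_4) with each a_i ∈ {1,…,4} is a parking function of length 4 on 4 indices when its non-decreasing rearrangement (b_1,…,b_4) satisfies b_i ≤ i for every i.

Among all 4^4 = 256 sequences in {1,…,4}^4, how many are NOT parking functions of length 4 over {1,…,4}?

131

Count = (5−4)·5^(4−1) = 1×125 = 125 (Pollak)
Check (3,2,3,2) → sorted (2,2,3,3): b_1=2>1, not a PF.
4^4 − 125 = 256 − 125 = 131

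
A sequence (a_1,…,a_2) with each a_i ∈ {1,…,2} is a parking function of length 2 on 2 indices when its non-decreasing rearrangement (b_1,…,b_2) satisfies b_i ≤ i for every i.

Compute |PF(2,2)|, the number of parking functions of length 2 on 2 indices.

3

Count = (2−2+1)·(2+1)^(2−1) = 1·3 = 3 (Konheim–Weiss)
Example (2,1) → sorted (1,2): b_i ≤ i ∀i, a PF.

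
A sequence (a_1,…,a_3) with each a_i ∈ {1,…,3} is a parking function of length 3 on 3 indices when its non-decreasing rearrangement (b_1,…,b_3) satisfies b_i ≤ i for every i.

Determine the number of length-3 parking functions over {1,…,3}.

#PF = (3−3+1)·(3+1)^(3−1) = 1·16 = 16 (Pollak)
One tuple (3,1,1) → sorted (1,1,3): b_i ≤ i ∀i, a PF.

16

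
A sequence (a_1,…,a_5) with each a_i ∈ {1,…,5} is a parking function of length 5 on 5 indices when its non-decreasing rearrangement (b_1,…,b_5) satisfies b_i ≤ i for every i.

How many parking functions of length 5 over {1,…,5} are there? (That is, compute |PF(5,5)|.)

|PF| = (5+1−5)·(5+1)^{5−1} = 1 · 1296 = 1296
Example (1,4,4,2,2) → sorted (1,2,2,4,4): b_i ≤ i ∀i, a PF.

1296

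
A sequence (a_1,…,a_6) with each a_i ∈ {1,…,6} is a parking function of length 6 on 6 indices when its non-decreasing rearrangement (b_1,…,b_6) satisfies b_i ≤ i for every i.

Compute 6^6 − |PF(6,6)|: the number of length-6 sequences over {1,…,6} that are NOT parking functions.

29849

|PF| = (6+1−6)·(6+1)^{6−1} = 1×16807 = 16807
Check (5,2,3,6,5,2) → sorted (2,2,3,5,5,6): b_1=2>1, not a PF.
Total 46656; non-PF = 46656−16807 = 29849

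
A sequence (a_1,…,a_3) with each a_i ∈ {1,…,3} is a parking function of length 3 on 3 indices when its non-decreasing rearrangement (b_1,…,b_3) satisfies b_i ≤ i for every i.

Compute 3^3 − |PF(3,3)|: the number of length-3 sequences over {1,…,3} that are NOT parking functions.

|PF(3,3)| = (4−3)·4^(3−1) = 1·16 = 16 (Konheim–Weiss)
Example (3,3,2) → sorted (2,3,3): b_1=2>1, not a PF.
3^3 − 16 = 27 − 16 = 11

11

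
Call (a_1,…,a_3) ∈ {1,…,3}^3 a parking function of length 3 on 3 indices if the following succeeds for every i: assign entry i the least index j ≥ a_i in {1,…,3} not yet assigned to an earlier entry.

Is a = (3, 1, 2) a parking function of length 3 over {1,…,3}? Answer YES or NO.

YES

Sorted: b = (1, 2, 3).
  b_1=1 ≤ 1
  b_2=2 ≤ 2
  b_3=3 ≤ 3
All bounds hold ⇒ YES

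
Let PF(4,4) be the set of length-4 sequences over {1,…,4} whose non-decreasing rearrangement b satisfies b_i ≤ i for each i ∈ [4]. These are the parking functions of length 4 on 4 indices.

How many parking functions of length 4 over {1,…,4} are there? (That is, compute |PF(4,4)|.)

|PF| = 1·5^3 = 1·125 = 125 (Konheim–Weiss)
Example (1,2,2,4) → sorted (1,2,2,4): b_i ≤ i ∀i, a PF.

125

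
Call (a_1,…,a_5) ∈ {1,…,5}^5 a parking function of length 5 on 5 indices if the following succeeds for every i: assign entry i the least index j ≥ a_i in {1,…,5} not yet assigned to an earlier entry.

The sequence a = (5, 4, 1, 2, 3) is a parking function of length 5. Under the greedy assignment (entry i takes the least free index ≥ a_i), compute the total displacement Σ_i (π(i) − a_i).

Σπ = 5·6/2 = 15 (π permutes [5]); Σa = 5+4+1+2+3 = 15; disp = 15−15 = 0.

0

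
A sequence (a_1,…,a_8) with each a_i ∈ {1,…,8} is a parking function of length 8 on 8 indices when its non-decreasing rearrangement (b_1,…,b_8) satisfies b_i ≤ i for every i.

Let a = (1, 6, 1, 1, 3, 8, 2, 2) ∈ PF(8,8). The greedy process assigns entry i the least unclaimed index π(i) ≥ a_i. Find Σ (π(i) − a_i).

Σπ(i) = 1+…+8 = 36; Σa = 1+6+1+1+3+8+2+2 = 24; disp = 36−24 = 12.

12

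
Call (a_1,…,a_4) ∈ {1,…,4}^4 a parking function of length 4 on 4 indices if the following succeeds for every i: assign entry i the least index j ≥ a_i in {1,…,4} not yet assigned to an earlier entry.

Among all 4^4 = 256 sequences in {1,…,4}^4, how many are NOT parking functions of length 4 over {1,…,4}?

#PF = (4−4+1)·(4+1)^(4−1) = 1×125 = 125 (Konheim–Weiss)
Example (1,1,4,4) → sorted (1,1,4,4): b_3=4>3, not a PF.
4^4 − 125 = 256 − 125 = 131

131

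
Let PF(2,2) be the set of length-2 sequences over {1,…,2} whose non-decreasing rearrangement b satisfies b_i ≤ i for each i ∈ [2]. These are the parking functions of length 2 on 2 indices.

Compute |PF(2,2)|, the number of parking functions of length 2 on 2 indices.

3

|PF(2,2)| = 1·3^1 = 1×3 = 3 (Konheim–Weiss)
E.g. (1,2) → sorted (1,2): b_i ≤ i ∀i, a PF.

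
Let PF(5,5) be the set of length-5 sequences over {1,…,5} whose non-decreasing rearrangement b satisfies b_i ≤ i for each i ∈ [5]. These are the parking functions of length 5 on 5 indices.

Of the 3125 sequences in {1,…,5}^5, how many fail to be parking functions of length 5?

|PF| = (6−5)·6^(5−1) = 1×1296 = 1296 [KW]
Example (5,4,5,5,3) → sorted (3,4,5,5,5): b_1=3>1, not a PF.
Total 3125; non-PF = 3125−1296 = 1829

1829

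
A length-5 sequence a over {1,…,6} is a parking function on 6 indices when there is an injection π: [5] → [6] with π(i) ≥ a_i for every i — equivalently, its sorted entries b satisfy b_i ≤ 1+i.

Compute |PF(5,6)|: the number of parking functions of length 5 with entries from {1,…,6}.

#PF = 2·7^4 = 2 · 2401 = 4802 [KW]
One tuple (1,3,6,5,2) → sorted (1,2,3,5,6): b_i ≤ 1+i ∀i, a PF.

4802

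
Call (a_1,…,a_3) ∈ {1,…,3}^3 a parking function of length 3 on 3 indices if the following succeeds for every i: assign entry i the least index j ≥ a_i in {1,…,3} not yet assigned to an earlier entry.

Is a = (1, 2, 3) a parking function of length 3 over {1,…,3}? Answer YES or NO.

Sorted: b = (1, 2, 3).
  b_1=1 ≤ 1
  b_2=2 ≤ 2
  b_3=3 ≤ 3
All bounds hold ⇒ YES

YES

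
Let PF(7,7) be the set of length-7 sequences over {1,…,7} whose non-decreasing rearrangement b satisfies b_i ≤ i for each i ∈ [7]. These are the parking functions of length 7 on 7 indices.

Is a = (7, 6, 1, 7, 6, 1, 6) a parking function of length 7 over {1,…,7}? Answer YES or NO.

Order a: b = (1, 1, 6, 6, 6, 7, 7).
  b_1=1 ≤ 1
  b_2=1 ≤ 2
  b_3=6 > 3
  fails at i=3 ⇒ NO

NO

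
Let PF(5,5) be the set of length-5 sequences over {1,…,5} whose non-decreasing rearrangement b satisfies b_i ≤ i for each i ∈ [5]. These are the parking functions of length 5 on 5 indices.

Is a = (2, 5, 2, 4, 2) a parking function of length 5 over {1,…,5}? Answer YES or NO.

NO

Sorted: b = (2, 2, 2, 4, 5).
  b_1=2 > 1
  fails at i=1 ⇒ NO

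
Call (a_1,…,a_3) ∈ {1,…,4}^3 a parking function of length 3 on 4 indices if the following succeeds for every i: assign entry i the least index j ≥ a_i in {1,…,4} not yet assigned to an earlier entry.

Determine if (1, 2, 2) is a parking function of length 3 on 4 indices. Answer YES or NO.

Sorted: b = (1, 2, 2).
  b_1=1 ≤ 2
  b_2=2 ≤ 3
  b_3=2 ≤ 4
All bounds hold ⇒ YES

YES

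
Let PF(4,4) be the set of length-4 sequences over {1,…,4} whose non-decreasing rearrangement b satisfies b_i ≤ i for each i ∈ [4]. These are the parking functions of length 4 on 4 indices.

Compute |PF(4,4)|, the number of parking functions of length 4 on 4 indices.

#PF = 1·5^3 = 1 · 125 = 125 (Pollak)
Check (1,4,2,1) → sorted (1,1,2,4): b_i ≤ i ∀i, a PF.

125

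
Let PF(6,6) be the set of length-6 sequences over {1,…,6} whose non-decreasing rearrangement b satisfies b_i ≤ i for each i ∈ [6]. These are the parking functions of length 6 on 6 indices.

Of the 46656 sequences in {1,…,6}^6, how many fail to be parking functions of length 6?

29849

Count = (6−6+1)·(6+1)^(6−1) = 1×16807 = 16807 [KW]
E.g. (2,4,4,6,6,5) → sorted (2,4,4,5,6,6): b_1=2>1, not a PF.
So 46656 − 16807 = 29849 fail.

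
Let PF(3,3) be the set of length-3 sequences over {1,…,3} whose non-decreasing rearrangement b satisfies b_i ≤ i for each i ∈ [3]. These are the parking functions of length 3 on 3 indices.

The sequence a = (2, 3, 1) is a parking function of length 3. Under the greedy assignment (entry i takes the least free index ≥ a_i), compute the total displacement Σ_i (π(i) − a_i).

0

Σπ(i) = 1+…+3 = 6; Σa = 2+3+1 = 6; disp = 6−6 = 0.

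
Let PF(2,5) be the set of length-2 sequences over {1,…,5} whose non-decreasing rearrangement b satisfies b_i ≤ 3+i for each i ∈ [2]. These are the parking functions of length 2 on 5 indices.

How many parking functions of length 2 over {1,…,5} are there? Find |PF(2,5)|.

Count = 4·6^1 = 4 · 6 = 24 (Konheim–Weiss)
One tuple (2,4) → sorted (2,4): b_i ≤ 3+i ∀i, a PF.

24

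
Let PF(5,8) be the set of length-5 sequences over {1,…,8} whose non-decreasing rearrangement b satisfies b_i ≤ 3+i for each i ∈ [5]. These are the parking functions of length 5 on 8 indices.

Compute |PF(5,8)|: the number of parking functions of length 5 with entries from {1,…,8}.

|PF(5,8)| = (9−5)·9^(5−1) = 4 · 6561 = 26244 [KW]
One tuple (3,3,1,7,5) → sorted (1,3,3,5,7): b_i ≤ 3+i ∀i, a PF.

26244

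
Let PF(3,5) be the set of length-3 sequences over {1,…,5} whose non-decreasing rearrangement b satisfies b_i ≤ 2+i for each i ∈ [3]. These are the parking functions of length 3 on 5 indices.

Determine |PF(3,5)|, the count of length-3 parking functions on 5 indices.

|PF| = 3·6^2 = 3·36 = 108 [KW]
Example (4,4,3) → sorted (3,4,4): b_i ≤ 2+i ∀i, a PF.

108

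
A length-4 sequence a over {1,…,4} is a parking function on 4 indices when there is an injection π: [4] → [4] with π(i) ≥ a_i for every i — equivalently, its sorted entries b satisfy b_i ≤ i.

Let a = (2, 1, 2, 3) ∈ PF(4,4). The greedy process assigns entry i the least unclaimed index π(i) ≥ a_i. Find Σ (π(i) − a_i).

2

Σπ(i) = 1+…+4 = 10; Σa = 2+1+2+3 = 8; disp = 10−8 = 2.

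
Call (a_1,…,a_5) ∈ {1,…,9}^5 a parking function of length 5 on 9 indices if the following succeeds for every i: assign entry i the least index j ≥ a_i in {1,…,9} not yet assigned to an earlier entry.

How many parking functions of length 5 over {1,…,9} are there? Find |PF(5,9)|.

50000

|PF| = (10−5)·10^(5−1) = 5×10000 = 50000 (Pollak)
E.g. (4,2,7,5,3) → sorted (2,3,4,5,7): b_i ≤ 4+i ∀i, a PF.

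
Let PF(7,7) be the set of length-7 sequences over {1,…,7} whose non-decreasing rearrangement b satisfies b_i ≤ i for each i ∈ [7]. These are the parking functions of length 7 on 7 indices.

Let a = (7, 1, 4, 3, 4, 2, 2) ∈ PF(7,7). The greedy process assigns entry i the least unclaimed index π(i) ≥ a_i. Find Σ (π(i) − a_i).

5

Σπ(i) = 1+…+7 = 28; Σa = 7+1+4+3+4+2+2 = 23; disp = 28−23 = 5.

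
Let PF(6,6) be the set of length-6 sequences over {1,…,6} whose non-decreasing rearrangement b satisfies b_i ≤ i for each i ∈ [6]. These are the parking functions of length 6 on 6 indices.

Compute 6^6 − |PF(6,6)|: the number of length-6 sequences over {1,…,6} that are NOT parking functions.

|PF(6,6)| = (7−6)·7^(6−1) = 1×16807 = 16807 (Pollak)
E.g. (1,6,6,2,4,1) → sorted (1,1,2,4,6,6): b_5=6>5, not a PF.
6^6 − 16807 = 46656 − 16807 = 29849

29849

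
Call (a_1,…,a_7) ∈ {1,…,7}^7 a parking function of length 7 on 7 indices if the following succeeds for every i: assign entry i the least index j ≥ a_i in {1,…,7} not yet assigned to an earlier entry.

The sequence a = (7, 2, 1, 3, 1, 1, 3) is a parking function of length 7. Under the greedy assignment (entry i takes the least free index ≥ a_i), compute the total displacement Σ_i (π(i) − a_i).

Σπ = 28 ({1..7} each once); Σa = 7+2+1+3+1+1+3 = 18; disp = 28−18 = 10.

10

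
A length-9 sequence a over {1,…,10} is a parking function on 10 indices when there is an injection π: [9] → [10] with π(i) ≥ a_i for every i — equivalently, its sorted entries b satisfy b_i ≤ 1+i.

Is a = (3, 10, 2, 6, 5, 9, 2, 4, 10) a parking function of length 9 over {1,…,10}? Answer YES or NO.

Rearranged: b = (2, 2, 3, 4, 5, 6, 9, 10, 10).
  b_1=2 ≤ 2
  b_2=2 ≤ 3
  b_3=3 ≤ 4
  b_4=4 ≤ 5
  b_5=5 ≤ 6
  b_6=6 ≤ 7
  b_7=9 > 8
  fails at i=7 ⇒ NO

NO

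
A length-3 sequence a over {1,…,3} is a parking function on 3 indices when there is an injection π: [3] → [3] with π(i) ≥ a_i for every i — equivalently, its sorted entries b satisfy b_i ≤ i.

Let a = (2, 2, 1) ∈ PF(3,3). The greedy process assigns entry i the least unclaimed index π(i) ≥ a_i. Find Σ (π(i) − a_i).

Σπ = 3·4/2 = 6 (π permutes [3]); Σa = 2+2+1 = 5; disp = 6−5 = 1.

1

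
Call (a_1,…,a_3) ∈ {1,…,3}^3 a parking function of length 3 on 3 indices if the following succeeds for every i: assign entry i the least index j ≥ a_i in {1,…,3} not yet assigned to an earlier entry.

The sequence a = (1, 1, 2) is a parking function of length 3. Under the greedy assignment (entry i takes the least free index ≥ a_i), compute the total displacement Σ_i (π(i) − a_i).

2

Σπ = 6 ({1..3} each once); Σa = 1+1+2 = 4; disp = 6−4 = 2.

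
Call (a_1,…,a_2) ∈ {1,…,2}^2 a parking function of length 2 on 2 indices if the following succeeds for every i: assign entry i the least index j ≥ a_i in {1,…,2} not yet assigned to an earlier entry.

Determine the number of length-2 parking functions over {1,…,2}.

3

Count = (3−2)·3^(2−1) = 1 · 3 = 3 (Konheim–Weiss)
One tuple (2,1) → sorted (1,2): b_i ≤ i ∀i, a PF.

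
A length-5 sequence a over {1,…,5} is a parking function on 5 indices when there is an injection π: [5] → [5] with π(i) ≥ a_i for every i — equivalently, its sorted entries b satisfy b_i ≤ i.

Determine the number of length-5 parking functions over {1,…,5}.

|PF| = 1·6^4 = 1·1296 = 1296 (Konheim–Weiss)
Example (2,1,2,1,3) → sorted (1,1,2,2,3): b_i ≤ i ∀i, a PF.

1296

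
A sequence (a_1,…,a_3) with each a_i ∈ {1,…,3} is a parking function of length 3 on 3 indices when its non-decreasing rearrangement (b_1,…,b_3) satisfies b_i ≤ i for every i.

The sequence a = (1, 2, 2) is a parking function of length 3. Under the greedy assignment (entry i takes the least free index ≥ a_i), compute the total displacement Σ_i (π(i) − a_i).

1

Σπ(i) = 1+…+3 = 6; Σa = 1+2+2 = 5; disp = 6−5 = 1.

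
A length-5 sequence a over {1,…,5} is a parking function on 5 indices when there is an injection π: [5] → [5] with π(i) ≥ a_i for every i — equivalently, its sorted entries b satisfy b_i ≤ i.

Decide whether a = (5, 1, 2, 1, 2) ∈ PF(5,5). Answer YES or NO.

YES

Order a: b = (1, 1, 2, 2, 5).
  b_1=1 ≤ 1
  b_2=1 ≤ 2
  b_3=2 ≤ 3
  b_4=2 ≤ 4
  b_5=5 ≤ 5
All bounds hold ⇒ YES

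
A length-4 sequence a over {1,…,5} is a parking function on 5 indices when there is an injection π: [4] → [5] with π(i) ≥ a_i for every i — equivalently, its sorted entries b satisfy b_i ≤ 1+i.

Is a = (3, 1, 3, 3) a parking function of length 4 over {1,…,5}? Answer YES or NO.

YES

Rearranged: b = (1, 3, 3, 3).
  b_1=1 ≤ 2
  b_2=3 ≤ 3
  b_3=3 ≤ 4
  b_4=3 ≤ 5
All bounds hold ⇒ YES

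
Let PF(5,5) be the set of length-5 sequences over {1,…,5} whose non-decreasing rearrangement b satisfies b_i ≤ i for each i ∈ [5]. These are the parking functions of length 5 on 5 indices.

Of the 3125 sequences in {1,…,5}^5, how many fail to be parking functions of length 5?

|PF| = (5−5+1)·(5+1)^(5−1) = 1·1296 = 1296 [KW]
Example (5,4,4,5,5) → sorted (4,4,5,5,5): b_1=4>1, not a PF.
So 3125 − 1296 = 1829 fail.

1829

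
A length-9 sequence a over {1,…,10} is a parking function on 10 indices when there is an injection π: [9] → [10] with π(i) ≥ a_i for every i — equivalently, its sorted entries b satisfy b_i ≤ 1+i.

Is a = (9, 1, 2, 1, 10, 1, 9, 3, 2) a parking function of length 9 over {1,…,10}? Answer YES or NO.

NO

Order a: b = (1, 1, 1, 2, 2, 3, 9, 9, 10).
  b_1=1 ≤ 2
  b_2=1 ≤ 3
  b_3=1 ≤ 4
  b_4=2 ≤ 5
  b_5=2 ≤ 6
  b_6=3 ≤ 7
  b_7=9 > 8
  fails at i=7 ⇒ NO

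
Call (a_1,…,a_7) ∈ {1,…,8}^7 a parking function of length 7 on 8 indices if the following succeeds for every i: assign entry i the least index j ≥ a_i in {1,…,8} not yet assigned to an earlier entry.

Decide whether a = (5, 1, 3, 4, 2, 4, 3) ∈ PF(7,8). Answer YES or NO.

Rearranged: b = (1, 2, 3, 3, 4, 4, 5).
  b_1=1 ≤ 2
  b_2=2 ≤ 3
  b_3=3 ≤ 4
  b_4=3 ≤ 5
  b_5=4 ≤ 6
  b_6=4 ≤ 7
  b_7=5 ≤ 8
All bounds hold ⇒ YES

YES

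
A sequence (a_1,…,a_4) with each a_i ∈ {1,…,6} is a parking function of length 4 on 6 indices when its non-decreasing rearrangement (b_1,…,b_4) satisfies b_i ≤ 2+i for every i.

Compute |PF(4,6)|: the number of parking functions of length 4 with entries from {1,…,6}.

1029

#PF = (7−4)·7^(4−1) = 3·343 = 1029 (Konheim–Weiss)
E.g. (3,5,6,3) → sorted (3,3,5,6): b_i ≤ 2+i ∀i, a PF.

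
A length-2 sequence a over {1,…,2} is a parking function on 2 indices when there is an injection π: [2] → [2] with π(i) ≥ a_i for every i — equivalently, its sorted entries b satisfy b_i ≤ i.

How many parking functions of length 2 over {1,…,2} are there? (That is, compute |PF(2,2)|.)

Count = 1·3^1 = 1×3 = 3 (Konheim–Weiss)
One tuple (1,2) → sorted (1,2): b_i ≤ i ∀i, a PF.

3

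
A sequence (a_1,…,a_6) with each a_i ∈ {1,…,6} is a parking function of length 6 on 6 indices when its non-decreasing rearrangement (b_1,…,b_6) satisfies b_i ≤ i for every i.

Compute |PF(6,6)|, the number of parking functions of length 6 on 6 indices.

#PF = (6−6+1)·(6+1)^(6−1) = 1 · 16807 = 16807 [KW]
Example (4,5,1,1,1,2) → sorted (1,1,1,2,4,5): b_i ≤ i ∀i, a PF.

16807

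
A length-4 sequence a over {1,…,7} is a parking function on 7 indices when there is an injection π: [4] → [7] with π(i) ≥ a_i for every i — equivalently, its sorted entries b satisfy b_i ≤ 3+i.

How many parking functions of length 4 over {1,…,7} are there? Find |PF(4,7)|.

|PF(4,7)| = (8−4)·8^(4−1) = 4·512 = 2048 [KW]
Example (1,2,2,6) → sorted (1,2,2,6): b_i ≤ 3+i ∀i, a PF.

2048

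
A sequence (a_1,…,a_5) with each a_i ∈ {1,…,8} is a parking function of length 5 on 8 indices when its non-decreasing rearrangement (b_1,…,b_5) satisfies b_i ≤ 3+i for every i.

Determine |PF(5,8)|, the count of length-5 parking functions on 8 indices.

26244

Count = (8−5+1)·(8+1)^(5−1) = 4 · 6561 = 26244 [KW]
Check (3,8,1,1,5) → sorted (1,1,3,5,8): b_i ≤ 3+i ∀i, a PF.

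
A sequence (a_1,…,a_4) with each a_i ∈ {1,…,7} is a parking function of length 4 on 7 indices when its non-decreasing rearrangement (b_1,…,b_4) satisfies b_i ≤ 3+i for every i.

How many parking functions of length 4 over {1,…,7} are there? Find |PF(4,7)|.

Count = (7−4+1)·(7+1)^(4−1) = 4·512 = 2048 (Konheim–Weiss)
One tuple (2,5,3,7) → sorted (2,3,5,7): b_i ≤ 3+i ∀i, a PF.

2048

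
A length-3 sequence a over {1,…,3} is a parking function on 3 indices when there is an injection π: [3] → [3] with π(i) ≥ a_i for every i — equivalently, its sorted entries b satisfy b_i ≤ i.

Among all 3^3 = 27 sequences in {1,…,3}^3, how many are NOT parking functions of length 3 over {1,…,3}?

11

Count = (3−3+1)·(3+1)^(3−1) = 1×16 = 16 (Pollak)
Check (3,1,3) → sorted (1,3,3): b_2=3>2, not a PF.
Total 27; non-PF = 27−16 = 11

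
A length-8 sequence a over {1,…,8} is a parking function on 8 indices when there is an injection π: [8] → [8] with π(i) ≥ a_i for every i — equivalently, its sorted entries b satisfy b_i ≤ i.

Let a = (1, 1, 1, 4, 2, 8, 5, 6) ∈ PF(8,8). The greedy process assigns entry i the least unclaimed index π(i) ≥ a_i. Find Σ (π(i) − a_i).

Σπ = 36 ({1..8} each once); Σa = 1+1+1+4+2+8+5+6 = 28; disp = 36−28 = 8.

8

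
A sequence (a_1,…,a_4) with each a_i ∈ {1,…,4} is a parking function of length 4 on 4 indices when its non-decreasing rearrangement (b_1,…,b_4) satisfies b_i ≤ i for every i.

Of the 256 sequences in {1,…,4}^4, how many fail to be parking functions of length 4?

131

|PF| = (5−4)·5^(4−1) = 1·125 = 125
One tuple (4,1,3,4) → sorted (1,3,4,4): b_2=3>2, not a PF.
4^4 − 125 = 256 − 125 = 131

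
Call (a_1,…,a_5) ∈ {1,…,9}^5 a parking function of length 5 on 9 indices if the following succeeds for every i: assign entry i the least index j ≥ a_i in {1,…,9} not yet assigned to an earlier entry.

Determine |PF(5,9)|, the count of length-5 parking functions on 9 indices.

50000

Count = (9−5+1)·(9+1)^(5−1) = 5 · 10000 = 50000 (Konheim–Weiss)
E.g. (1,2,5,9,8) → sorted (1,2,5,8,9): b_i ≤ 4+i ∀i, a PF.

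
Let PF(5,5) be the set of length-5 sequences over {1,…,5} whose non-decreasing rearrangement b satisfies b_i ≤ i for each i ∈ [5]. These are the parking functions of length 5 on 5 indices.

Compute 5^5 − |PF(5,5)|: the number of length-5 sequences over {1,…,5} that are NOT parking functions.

1829

|PF| = (5+1−5)·(5+1)^{5−1} = 1×1296 = 1296 (Pollak)
One tuple (5,5,4,5,3) → sorted (3,4,5,5,5): b_1=3>1, not a PF.
Total 3125; non-PF = 3125−1296 = 1829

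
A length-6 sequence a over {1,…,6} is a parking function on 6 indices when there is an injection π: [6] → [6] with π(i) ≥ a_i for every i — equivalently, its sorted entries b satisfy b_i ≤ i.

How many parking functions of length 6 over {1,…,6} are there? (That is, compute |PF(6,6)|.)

#PF = (6−6+1)·(6+1)^(6−1) = 1×16807 = 16807 (Konheim–Weiss)
One tuple (2,1,4,4,3,4) → sorted (1,2,3,4,4,4): b_i ≤ i ∀i, a PF.

16807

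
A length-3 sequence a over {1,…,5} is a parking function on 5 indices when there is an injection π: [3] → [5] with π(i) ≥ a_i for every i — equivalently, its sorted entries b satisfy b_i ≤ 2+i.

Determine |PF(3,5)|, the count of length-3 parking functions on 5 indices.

#PF = (5+1−3)·(5+1)^{3−1} = 3×36 = 108
Check (2,1,1) → sorted (1,1,2): b_i ≤ 2+i ∀i, a PF.

108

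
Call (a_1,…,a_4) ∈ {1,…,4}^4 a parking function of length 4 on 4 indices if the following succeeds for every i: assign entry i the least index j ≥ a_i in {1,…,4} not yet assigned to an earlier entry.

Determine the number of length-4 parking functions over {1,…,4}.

|PF(4,4)| = (4−4+1)·(4+1)^(4−1) = 1×125 = 125
Check (1,4,2,3) → sorted (1,2,3,4): b_i ≤ i ∀i, a PF.

125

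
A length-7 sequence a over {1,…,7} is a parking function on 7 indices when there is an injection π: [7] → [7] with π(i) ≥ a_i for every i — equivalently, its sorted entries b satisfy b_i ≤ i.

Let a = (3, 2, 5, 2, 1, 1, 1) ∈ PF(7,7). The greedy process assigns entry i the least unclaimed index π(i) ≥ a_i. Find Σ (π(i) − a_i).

13

Σπ = 7·8/2 = 28 (π permutes [7]); Σa = 3+2+5+2+1+1+1 = 15; disp = 28−15 = 13.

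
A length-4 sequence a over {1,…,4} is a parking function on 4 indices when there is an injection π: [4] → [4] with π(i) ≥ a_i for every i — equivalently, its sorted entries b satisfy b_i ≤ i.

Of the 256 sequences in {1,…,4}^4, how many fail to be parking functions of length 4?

131

Count = (5−4)·5^(4−1) = 1 · 125 = 125
Example (3,2,4,4) → sorted (2,3,4,4): b_1=2>1, not a PF.
So 256 − 125 = 131 fail.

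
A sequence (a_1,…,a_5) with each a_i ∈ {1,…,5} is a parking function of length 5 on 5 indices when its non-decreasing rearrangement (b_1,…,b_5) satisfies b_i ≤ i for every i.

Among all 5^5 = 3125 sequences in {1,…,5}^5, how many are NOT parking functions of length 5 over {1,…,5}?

Count = 1·6^4 = 1 · 1296 = 1296
E.g. (4,4,2,5,4) → sorted (2,4,4,4,5): b_1=2>1, not a PF.
5^5 − 1296 = 3125 − 1296 = 1829

1829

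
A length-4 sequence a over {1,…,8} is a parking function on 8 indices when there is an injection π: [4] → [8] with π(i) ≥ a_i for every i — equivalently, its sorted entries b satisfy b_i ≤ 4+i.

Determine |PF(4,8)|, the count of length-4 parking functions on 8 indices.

3645

#PF = 5·9^3 = 5·729 = 3645
Example (7,5,1,7) → sorted (1,5,7,7): b_i ≤ 4+i ∀i, a PF.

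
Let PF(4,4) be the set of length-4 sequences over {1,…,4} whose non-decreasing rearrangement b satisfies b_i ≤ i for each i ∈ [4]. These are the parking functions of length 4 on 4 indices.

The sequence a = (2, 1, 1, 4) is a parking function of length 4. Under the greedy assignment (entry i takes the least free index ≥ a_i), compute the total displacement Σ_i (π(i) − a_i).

Σπ = 10 ({1..4} each once); Σa = 2+1+1+4 = 8; disp = 10−8 = 2.

2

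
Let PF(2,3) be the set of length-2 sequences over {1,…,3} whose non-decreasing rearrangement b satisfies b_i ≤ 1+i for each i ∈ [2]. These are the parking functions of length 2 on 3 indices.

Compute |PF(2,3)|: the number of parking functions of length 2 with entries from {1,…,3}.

|PF(2,3)| = (4−2)·4^(2−1) = 2·4 = 8
Example (1,1) → sorted (1,1): b_i ≤ 1+i ∀i, a PF.

8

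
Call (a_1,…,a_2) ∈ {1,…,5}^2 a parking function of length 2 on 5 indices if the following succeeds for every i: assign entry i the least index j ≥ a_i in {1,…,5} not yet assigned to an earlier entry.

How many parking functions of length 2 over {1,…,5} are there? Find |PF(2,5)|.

24

Count = 4·6^1 = 4×6 = 24 (Konheim–Weiss)
E.g. (2,3) → sorted (2,3): b_i ≤ 3+i ∀i, a PF.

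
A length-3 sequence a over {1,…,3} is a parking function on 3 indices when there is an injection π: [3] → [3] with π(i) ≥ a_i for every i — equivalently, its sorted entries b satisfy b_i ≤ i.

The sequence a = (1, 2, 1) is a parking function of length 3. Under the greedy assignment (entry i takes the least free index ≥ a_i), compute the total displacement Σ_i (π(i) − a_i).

2

Σπ = 6 ({1..3} each once); Σa = 1+2+1 = 4; disp = 6−4 = 2.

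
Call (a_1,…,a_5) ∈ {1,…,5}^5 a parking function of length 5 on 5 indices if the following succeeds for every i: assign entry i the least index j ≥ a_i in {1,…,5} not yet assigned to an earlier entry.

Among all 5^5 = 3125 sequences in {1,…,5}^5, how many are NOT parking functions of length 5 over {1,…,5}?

|PF(5,5)| = 1·6^4 = 1·1296 = 1296 [KW]
E.g. (5,3,5,3,4) → sorted (3,3,4,5,5): b_1=3>1, not a PF.
So 3125 − 1296 = 1829 fail.

1829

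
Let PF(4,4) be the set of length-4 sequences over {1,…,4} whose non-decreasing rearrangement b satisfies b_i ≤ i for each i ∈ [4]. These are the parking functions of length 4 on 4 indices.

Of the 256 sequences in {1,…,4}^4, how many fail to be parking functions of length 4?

#PF = (4+1−4)·(4+1)^{4−1} = 1 · 125 = 125 [KW]
Example (4,4,4,4) → sorted (4,4,4,4): b_1=4>1, not a PF.
So 256 − 125 = 131 fail.

131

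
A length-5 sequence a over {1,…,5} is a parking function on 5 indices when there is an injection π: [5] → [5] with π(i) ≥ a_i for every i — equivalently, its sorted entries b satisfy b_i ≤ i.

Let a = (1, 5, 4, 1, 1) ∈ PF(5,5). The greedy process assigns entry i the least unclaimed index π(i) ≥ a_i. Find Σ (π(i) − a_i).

3

Σπ = 5·6/2 = 15 (π permutes [5]); Σa = 1+5+4+1+1 = 12; disp = 15−12 = 3.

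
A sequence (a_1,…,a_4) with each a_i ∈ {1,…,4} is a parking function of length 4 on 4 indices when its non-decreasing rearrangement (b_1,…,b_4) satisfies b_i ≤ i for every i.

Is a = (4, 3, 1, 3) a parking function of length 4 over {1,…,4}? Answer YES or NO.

Order a: b = (1, 3, 3, 4).
  b_1=1 ≤ 1
  b_2=3 > 2
  fails at i=2 ⇒ NO

NO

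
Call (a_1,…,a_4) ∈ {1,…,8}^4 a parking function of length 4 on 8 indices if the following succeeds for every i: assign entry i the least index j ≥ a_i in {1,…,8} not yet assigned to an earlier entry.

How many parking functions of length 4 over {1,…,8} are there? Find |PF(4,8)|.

3645

|PF(4,8)| = 5·9^3 = 5·729 = 3645 (Pollak)
Check (5,7,1,5) → sorted (1,5,5,7): b_i ≤ 4+i ∀i, a PF.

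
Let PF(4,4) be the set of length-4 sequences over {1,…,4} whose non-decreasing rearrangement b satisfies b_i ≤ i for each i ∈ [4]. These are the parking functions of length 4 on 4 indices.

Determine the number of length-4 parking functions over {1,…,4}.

Count = 1·5^3 = 1·125 = 125
Example (3,2,2,1) → sorted (1,2,2,3): b_i ≤ i ∀i, a PF.

125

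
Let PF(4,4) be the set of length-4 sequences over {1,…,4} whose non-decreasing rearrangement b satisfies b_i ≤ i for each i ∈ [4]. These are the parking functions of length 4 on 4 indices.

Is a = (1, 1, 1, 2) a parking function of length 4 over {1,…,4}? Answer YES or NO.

Rearranged: b = (1, 1, 1, 2).
  b_1=1 ≤ 1
  b_2=1 ≤ 2
  b_3=1 ≤ 3
  b_4=2 ≤ 4
All bounds hold ⇒ YES

YES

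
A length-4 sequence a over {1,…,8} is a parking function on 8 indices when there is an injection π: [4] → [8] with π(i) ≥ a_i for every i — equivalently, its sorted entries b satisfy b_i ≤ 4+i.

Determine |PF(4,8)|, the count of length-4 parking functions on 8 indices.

3645

Count = (8−4+1)·(8+1)^(4−1) = 5×729 = 3645 (Konheim–Weiss)
Check (7,3,5,4) → sorted (3,4,5,7): b_i ≤ 4+i ∀i, a PF.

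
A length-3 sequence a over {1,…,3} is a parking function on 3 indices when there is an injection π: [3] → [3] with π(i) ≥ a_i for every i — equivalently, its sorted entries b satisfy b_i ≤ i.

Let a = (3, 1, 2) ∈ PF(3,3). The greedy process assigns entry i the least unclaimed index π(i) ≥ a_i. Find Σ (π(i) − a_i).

Σπ = 3·4/2 = 6 (π permutes [3]); Σa = 3+1+2 = 6; disp = 6−6 = 0.

0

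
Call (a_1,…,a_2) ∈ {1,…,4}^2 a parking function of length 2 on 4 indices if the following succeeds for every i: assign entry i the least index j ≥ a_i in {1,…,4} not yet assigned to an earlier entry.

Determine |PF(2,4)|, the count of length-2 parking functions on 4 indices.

15

|PF| = (5−2)·5^(2−1) = 3 · 5 = 15 (Konheim–Weiss)
One tuple (1,2) → sorted (1,2): b_i ≤ 2+i ∀i, a PF.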